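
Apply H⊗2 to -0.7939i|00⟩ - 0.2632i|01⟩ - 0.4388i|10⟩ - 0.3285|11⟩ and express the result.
(-0.1643 - 0.748i)|00⟩ + (0.1643 - 0.4848i)|01⟩ + (0.1643 - 0.3092i)|10⟩ + (-0.1643 - 0.04595i)|11⟩

H⊗2 gives amp(|y⟩) = (1/2) Σ_x (−1)^(x·y) amp(|x⟩), where x·y is the number of positions in which both x and y have a 1.
|00⟩: (-0.7939i - 0.2632i - 0.4388i - 0.3285)/2 = (-0.1643 - 0.748i)
|01⟩: (-0.7939i + 0.2632i - 0.4388i + 0.3285)/2 = (0.1643 - 0.4848i)
|10⟩: (-0.7939i - 0.2632i + 0.4388i + 0.3285)/2 = (0.1643 - 0.3092i)
|11⟩: (-0.7939i + 0.2632i + 0.4388i - 0.3285)/2 = (-0.1643 - 0.04595i)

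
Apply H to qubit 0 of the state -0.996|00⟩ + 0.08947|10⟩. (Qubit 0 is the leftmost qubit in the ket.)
-0.641|00⟩ - 0.7675|10⟩

H on qubit 0 mixes each pair of kets that differ only in qubit 0: amplitudes (a, b) of (|…0…⟩, |…1…⟩) become ((a + b)/√2, (a − b)/√2). Kets absent from the input have amplitude 0.
(|00⟩, |10⟩): (a, b) = (-0.996, 0.08947) → (-0.641, -0.7675)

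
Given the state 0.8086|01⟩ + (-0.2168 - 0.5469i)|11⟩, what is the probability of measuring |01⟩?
0.6538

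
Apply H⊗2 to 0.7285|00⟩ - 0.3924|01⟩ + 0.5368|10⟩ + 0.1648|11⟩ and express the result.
0.5189|00⟩ + 0.7465|01⟩ - 0.1828|10⟩ + 0.3745|11⟩

H⊗2 gives amp(|y⟩) = (1/2) Σ_x (−1)^(x·y) amp(|x⟩), where x·y is the number of positions in which both x and y have a 1.
|00⟩: (0.7285 - 0.3924 + 0.5368 + 0.1648)/2 = 0.5189
|01⟩: (0.7285 + 0.3924 + 0.5368 - 0.1648)/2 = 0.7465
|10⟩: (0.7285 - 0.3924 - 0.5368 - 0.1648)/2 = -0.1828
|11⟩: (0.7285 + 0.3924 - 0.5368 + 0.1648)/2 = 0.3745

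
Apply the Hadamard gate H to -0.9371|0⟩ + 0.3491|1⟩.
-0.4158|0⟩ - 0.9095|1⟩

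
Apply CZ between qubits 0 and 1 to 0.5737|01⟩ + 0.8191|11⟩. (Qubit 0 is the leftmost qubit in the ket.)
0.5737|01⟩ - 0.8191|11⟩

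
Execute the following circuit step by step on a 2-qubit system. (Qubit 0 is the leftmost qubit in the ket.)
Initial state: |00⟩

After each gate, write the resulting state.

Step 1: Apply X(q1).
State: |01⟩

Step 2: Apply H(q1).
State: 1/√2|00⟩ - 1/√2|01⟩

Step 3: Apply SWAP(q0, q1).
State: 1/√2|00⟩ - 1/√2|10⟩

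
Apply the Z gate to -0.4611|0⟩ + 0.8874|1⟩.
-0.4611|0⟩ - 0.8874|1⟩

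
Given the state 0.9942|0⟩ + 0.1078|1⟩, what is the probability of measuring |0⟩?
0.9884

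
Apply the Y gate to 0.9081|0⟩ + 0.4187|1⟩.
-0.4187i|0⟩ + 0.9081i|1⟩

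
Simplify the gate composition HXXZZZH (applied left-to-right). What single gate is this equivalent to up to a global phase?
X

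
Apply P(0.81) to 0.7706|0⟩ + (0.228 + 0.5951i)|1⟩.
0.7706|0⟩ + (-0.2738 + 0.5755i)|1⟩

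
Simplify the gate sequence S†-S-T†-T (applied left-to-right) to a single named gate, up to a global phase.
I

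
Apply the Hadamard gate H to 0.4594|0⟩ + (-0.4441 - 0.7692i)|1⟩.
(0.01082 - 0.5439i)|0⟩ + (0.6389 + 0.5439i)|1⟩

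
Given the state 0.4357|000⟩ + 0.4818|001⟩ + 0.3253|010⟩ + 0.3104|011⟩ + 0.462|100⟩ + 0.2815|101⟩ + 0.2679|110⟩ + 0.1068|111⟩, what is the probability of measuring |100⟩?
0.2134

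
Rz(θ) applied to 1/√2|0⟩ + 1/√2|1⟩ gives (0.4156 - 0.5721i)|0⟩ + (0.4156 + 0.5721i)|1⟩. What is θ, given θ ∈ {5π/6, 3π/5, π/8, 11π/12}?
3π/5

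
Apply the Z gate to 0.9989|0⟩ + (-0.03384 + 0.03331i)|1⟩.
0.9989|0⟩ + (0.03384 - 0.03331i)|1⟩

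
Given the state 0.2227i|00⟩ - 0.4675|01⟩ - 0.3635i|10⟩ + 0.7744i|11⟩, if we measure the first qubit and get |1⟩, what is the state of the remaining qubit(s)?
-0.4249i|0⟩ + 0.9052i|1⟩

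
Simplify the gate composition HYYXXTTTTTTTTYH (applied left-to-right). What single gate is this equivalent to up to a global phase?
Y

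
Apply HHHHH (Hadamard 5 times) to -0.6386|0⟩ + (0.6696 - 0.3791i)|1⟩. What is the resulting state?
(0.02192 - 0.2681i)|0⟩ + (-0.925 + 0.2681i)|1⟩

H² = I, so H^5 = H: a single Hadamard. With (a, b) = (-0.6386, (0.6696 - 0.3791i)), H gives ((a + b)/√2, (a − b)/√2) = ((0.02192 - 0.2681i), (-0.925 + 0.2681i)).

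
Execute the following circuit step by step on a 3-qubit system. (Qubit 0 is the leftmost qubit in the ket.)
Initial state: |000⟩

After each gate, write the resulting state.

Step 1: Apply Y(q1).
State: i|010⟩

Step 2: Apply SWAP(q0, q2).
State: i|010⟩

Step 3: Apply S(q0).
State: i|010⟩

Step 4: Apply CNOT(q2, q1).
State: i|010⟩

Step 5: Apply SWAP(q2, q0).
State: i|010⟩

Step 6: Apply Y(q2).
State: -|011⟩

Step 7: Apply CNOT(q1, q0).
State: -|111⟩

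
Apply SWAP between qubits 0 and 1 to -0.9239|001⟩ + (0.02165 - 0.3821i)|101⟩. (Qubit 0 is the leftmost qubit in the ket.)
-0.9239|001⟩ + (0.02165 - 0.3821i)|011⟩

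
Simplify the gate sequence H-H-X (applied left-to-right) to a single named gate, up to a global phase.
X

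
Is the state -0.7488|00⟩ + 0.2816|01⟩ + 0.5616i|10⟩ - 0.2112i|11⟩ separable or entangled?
Separable

Writing the state as a|00⟩ + b|01⟩ + c|10⟩ + d|11⟩, it is a product state iff ad − bc = 0.
Here (a, b, c, d) = (-0.7488, 0.2816, 0.5616i, -0.2112i): ad − bc = (-0.7488)(-0.2112i) − (0.2816)(0.5616i) = 0, so the state is separable.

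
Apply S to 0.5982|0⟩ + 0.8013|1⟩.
0.5982|0⟩ + 0.8013i|1⟩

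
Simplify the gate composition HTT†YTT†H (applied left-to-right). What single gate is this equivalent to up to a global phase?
Y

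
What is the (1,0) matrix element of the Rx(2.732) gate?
-0.9791i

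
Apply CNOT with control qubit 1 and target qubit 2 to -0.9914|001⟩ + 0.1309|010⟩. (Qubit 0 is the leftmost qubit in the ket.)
-0.9914|001⟩ + 0.1309|011⟩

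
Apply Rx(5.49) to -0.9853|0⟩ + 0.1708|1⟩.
(0.9088 - 0.06598i)|0⟩ + (-0.1575 + 0.3806i)|1⟩

Rx(5.49) = [[cos(θ/2), −i·sin(θ/2)], [−i·sin(θ/2), cos(θ/2)]]; θ = 5.49, cos(θ/2) ≈ -0.922383, sin(θ/2) ≈ 0.386278.
With a = amp(|0⟩) = -0.9853 and b = amp(|1⟩) = 0.1708:
new amp(|0⟩) = (-0.922383)·a + (-0.386278i)·b = (0.9088 - 0.06598i)
new amp(|1⟩) = (-0.386278i)·a + (-0.922383)·b = (-0.1575 + 0.3806i)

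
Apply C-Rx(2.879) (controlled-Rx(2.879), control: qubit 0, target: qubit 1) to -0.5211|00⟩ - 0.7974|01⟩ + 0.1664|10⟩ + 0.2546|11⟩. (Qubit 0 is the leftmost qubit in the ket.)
-0.5211|00⟩ - 0.7974|01⟩ + (0.02178 - 0.2524i)|10⟩ + (0.03333 - 0.165i)|11⟩

C-Rx(2.879) leaves the control-|0⟩ kets |00⟩, |01⟩ unchanged and applies Rx(2.879) to qubit 1 on the control-|1⟩ pair (|10⟩, |11⟩).
Rx(2.879) = [[cos(θ/2), −i·sin(θ/2)], [−i·sin(θ/2), cos(θ/2)]]; θ = 2.879, cos(θ/2) ≈ 0.130919, sin(θ/2) ≈ 0.991393.
With a = amp(|10⟩) = 0.1664 and b = amp(|11⟩) = 0.2546:
new amp(|10⟩) = (0.130919)·a + (-0.991393i)·b = (0.02178 - 0.2524i)
new amp(|11⟩) = (-0.991393i)·a + (0.130919)·b = (0.03333 - 0.165i)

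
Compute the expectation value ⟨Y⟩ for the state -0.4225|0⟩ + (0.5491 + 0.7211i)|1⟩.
-0.6093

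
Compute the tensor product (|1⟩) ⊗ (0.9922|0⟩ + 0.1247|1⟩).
0.9922|10⟩ + 0.1247|11⟩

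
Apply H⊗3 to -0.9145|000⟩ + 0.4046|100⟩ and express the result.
-0.1803|000⟩ - 0.1803|001⟩ - 0.1803|010⟩ - 0.1803|011⟩ - 0.4664|100⟩ - 0.4664|101⟩ - 0.4664|110⟩ - 0.4664|111⟩

H⊗3 gives amp(|y⟩) = (1/2√2) Σ_x (−1)^(x·y) amp(|x⟩), where x·y is the number of positions in which both x and y have a 1.
|000⟩: (-0.9145 + 0.4046)/(2√2) = -0.1803
|001⟩: (-0.9145 + 0.4046)/(2√2) = -0.1803
|010⟩: (-0.9145 + 0.4046)/(2√2) = -0.1803
|011⟩: (-0.9145 + 0.4046)/(2√2) = -0.1803
|100⟩: (-0.9145 - 0.4046)/(2√2) = -0.4664
|101⟩: (-0.9145 - 0.4046)/(2√2) = -0.4664
|110⟩: (-0.9145 - 0.4046)/(2√2) = -0.4664
|111⟩: (-0.9145 - 0.4046)/(2√2) = -0.4664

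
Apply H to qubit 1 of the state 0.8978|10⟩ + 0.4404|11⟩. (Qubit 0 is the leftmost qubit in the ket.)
0.9463|10⟩ + 0.3234|11⟩

H on qubit 1 mixes each pair of kets that differ only in qubit 1: amplitudes (a, b) of (|…0…⟩, |…1…⟩) become ((a + b)/√2, (a − b)/√2). Kets absent from the input have amplitude 0.
(|10⟩, |11⟩): (a, b) = (0.8978, 0.4404) → (0.9463, 0.3234)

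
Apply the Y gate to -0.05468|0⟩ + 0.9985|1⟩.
-0.9985i|0⟩ - 0.05468i|1⟩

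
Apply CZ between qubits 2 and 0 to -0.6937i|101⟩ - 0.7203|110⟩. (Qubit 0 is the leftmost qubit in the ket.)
0.6937i|101⟩ - 0.7203|110⟩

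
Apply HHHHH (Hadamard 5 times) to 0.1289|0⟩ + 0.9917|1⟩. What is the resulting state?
0.7924|0⟩ - 0.6101|1⟩

H² = I, so H^5 = H: a single Hadamard. With (a, b) = (0.1289, 0.9917), H gives ((a + b)/√2, (a − b)/√2) = (0.7924, -0.6101).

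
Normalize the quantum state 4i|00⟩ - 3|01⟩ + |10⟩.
0.7845i|00⟩ - 0.5883|01⟩ + 0.1961|10⟩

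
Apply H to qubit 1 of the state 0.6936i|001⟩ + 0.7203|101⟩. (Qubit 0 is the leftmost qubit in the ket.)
0.4904i|001⟩ + 0.4904i|011⟩ + 0.5093|101⟩ + 0.5093|111⟩

H on qubit 1 mixes each pair of kets that differ only in qubit 1: amplitudes (a, b) of (|…0…⟩, |…1…⟩) become ((a + b)/√2, (a − b)/√2). Kets absent from the input have amplitude 0.
(|001⟩, |011⟩): (a, b) = (0.6936i, 0) → (0.4904i, 0.4904i)
(|101⟩, |111⟩): (a, b) = (0.7203, 0) → (0.5093, 0.5093)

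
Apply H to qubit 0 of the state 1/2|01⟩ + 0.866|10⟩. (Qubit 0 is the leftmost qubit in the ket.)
0.6124|00⟩ + 1/√8|01⟩ - 0.6124|10⟩ + 1/√8|11⟩

H on qubit 0 mixes each pair of kets that differ only in qubit 0: amplitudes (a, b) of (|…0…⟩, |…1…⟩) become ((a + b)/√2, (a − b)/√2). Kets absent from the input have amplitude 0.
(|00⟩, |10⟩): (a, b) = (0, 0.866) → (0.6124, -0.6124)
(|01⟩, |11⟩): (a, b) = (1/2, 0) → (1/√8, 1/√8)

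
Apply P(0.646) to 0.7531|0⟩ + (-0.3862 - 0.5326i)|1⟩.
0.7531|0⟩ + (0.01224 - 0.6578i)|1⟩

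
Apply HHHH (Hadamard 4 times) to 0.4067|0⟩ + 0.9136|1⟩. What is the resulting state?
0.4067|0⟩ + 0.9136|1⟩

H² = I, so an even number of Hadamards cancels: H^4 = I and the state is unchanged.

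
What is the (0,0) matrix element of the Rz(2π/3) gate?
(1/2 - 0.866i)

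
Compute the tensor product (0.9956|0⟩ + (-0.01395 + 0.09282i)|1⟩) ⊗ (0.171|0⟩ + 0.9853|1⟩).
0.1702|00⟩ + 0.981|01⟩ + (-0.002385 + 0.01587i)|10⟩ + (-0.01374 + 0.09146i)|11⟩

amp(|b₁b₂…⟩) = product of the factor amplitudes for bits b₁, b₂, …; only kets whose every factor amplitude is nonzero survive.
|00⟩: (0.9956)(0.171) = 0.1702
|01⟩: (0.9956)(0.9853) = 0.981
|10⟩: (-0.01395 + 0.09282i)(0.171) = (-0.002385 + 0.01587i)
|11⟩: (-0.01395 + 0.09282i)(0.9853) = (-0.01374 + 0.09146i)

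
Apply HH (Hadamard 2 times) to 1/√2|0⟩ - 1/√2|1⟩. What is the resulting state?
1/√2|0⟩ - 1/√2|1⟩

H² = I, so an even number of Hadamards cancels: H^2 = I and the state is unchanged.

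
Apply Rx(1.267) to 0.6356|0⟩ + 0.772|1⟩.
(0.5123 - 0.457i)|0⟩ + (0.6222 - 0.3763i)|1⟩

Rx(1.267) = [[cos(θ/2), −i·sin(θ/2)], [−i·sin(θ/2), cos(θ/2)]]; θ = 1.267, cos(θ/2) ≈ 0.805961, sin(θ/2) ≈ 0.591969.
With a = amp(|0⟩) = 0.6356 and b = amp(|1⟩) = 0.772:
new amp(|0⟩) = (0.805961)·a + (-0.591969i)·b = (0.5123 - 0.457i)
new amp(|1⟩) = (-0.591969i)·a + (0.805961)·b = (0.6222 - 0.3763i)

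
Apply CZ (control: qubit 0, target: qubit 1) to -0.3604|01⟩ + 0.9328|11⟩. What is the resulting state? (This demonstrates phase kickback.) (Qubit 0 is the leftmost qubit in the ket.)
-0.3604|01⟩ - 0.9328|11⟩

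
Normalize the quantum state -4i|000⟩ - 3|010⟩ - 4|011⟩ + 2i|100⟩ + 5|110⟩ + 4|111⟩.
-0.4313i|000⟩ - 0.3235|010⟩ - 0.4313|011⟩ + 0.2157i|100⟩ + 0.5392|110⟩ + 0.4313|111⟩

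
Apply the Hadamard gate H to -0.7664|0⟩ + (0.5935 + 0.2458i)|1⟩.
(-0.1223 + 0.1738i)|0⟩ + (-0.9616 - 0.1738i)|1⟩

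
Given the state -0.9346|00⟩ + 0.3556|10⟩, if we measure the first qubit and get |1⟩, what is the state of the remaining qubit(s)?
|0⟩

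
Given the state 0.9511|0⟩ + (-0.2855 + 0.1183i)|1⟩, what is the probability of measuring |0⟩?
0.9046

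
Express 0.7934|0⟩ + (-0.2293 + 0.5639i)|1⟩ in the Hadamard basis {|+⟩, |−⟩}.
(0.3989 + 0.3987i)|+⟩ + (0.7232 - 0.3987i)|−⟩

With |ψ⟩ = α|0⟩ + β|1⟩, the Hadamard-basis coefficients are ⟨+|ψ⟩ = (α + β)/√2 and ⟨−|ψ⟩ = (α − β)/√2.
Here α = 0.7934, β = (-0.2293 + 0.5639i): (α + β)/√2 = (0.3989 + 0.3987i), (α − β)/√2 = (0.7232 - 0.3987i).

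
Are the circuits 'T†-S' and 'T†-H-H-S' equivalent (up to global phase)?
Yes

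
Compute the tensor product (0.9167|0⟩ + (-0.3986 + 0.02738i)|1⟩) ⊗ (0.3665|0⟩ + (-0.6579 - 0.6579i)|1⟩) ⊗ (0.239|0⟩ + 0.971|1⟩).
0.0803|000⟩ + 0.3262|001⟩ + (-0.1441 - 0.1441i)|010⟩ + (-0.5856 - 0.5856i)|011⟩ + (-0.03491 + 0.002398i)|100⟩ + (-0.1419 + 0.009744i)|101⟩ + (0.06698 + 0.05837i)|110⟩ + (0.2721 + 0.2371i)|111⟩

amp(|b₁b₂…⟩) = product of the factor amplitudes for bits b₁, b₂, …; only kets whose every factor amplitude is nonzero survive.
|000⟩: (0.9167)(0.3665)(0.239) = 0.0803
|001⟩: (0.9167)(0.3665)(0.971) = 0.3262
|010⟩: (0.9167)(-0.6579 - 0.6579i)(0.239) = (-0.1441 - 0.1441i)
|011⟩: (0.9167)(-0.6579 - 0.6579i)(0.971) = (-0.5856 - 0.5856i)
|100⟩: (-0.3986 + 0.02738i)(0.3665)(0.239) = (-0.03491 + 0.002398i)
|101⟩: (-0.3986 + 0.02738i)(0.3665)(0.971) = (-0.1419 + 0.009744i)
|110⟩: (-0.3986 + 0.02738i)(-0.6579 - 0.6579i)(0.239) = (0.06698 + 0.05837i)
|111⟩: (-0.3986 + 0.02738i)(-0.6579 - 0.6579i)(0.971) = (0.2721 + 0.2371i)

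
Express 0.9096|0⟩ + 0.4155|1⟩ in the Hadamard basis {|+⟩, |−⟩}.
0.937|+⟩ + 0.3494|−⟩

With |ψ⟩ = α|0⟩ + β|1⟩, the Hadamard-basis coefficients are ⟨+|ψ⟩ = (α + β)/√2 and ⟨−|ψ⟩ = (α − β)/√2.
Here α = 0.9096, β = 0.4155: (α + β)/√2 = 0.937, (α − β)/√2 = 0.3494.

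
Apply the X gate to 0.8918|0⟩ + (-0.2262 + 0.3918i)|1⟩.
(-0.2262 + 0.3918i)|0⟩ + 0.8918|1⟩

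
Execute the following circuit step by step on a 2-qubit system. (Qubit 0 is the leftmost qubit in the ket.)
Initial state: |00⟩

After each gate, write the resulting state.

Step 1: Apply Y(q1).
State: i|01⟩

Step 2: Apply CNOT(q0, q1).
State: i|01⟩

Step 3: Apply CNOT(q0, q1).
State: i|01⟩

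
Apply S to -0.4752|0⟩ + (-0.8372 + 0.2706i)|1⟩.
-0.4752|0⟩ + (-0.2706 - 0.8372i)|1⟩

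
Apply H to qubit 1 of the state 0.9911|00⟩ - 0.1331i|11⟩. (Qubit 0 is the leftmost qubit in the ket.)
0.7008|00⟩ + 0.7008|01⟩ - 0.09412i|10⟩ + 0.09412i|11⟩

H on qubit 1 mixes each pair of kets that differ only in qubit 1: amplitudes (a, b) of (|…0…⟩, |…1…⟩) become ((a + b)/√2, (a − b)/√2). Kets absent from the input have amplitude 0.
(|00⟩, |01⟩): (a, b) = (0.9911, 0) → (0.7008, 0.7008)
(|10⟩, |11⟩): (a, b) = (0, -0.1331i) → (-0.09412i, 0.09412i)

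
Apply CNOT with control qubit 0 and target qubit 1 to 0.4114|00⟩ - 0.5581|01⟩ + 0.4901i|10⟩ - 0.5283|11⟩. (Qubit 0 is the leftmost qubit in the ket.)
0.4114|00⟩ - 0.5581|01⟩ - 0.5283|10⟩ + 0.4901i|11⟩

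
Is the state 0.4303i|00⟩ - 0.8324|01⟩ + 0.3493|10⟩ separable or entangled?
Entangled

Writing the state as a|00⟩ + b|01⟩ + c|10⟩ + d|11⟩, it is a product state iff ad − bc = 0.
Here (a, b, c, d) = (0.4303i, -0.8324, 0.3493, 0): ad − bc = (0.4303i)(0) − (-0.8324)(0.3493) = 0.2908 ≠ 0, so the state is entangled.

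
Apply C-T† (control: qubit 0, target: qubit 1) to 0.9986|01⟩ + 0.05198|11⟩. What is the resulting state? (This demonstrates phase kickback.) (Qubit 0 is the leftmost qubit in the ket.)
0.9986|01⟩ + (0.03676 - 0.03676i)|11⟩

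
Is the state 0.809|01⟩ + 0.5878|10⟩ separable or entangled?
Entangled

Writing the state as a|00⟩ + b|01⟩ + c|10⟩ + d|11⟩, it is a product state iff ad − bc = 0.
Here (a, b, c, d) = (0, 0.809, 0.5878, 0): ad − bc = (0)(0) − (0.809)(0.5878) = -0.4755 ≠ 0, so the state is entangled.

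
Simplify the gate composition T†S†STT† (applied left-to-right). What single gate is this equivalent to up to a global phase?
T†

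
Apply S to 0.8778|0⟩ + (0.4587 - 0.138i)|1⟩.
0.8778|0⟩ + (0.138 + 0.4587i)|1⟩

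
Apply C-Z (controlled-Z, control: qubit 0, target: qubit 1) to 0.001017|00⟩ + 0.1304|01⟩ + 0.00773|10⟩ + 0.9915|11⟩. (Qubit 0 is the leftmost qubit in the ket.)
0.001017|00⟩ + 0.1304|01⟩ + 0.00773|10⟩ - 0.9915|11⟩

C-Z leaves the control-|0⟩ kets |00⟩, |01⟩ unchanged and applies Z to qubit 1 on the control-|1⟩ pair (|10⟩, |11⟩).
Z = [[1, 0], [0, -1]].
With a = amp(|10⟩) = 0.00773 and b = amp(|11⟩) = 0.9915:
new amp(|10⟩) = (1)·a = 0.00773
new amp(|11⟩) = (-1)·b = -0.9915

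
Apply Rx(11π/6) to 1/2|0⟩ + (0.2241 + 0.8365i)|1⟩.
(-0.2665 - 0.058i)|0⟩ + (-0.2165 - 0.9374i)|1⟩

Rx(11π/6) = [[cos(θ/2), −i·sin(θ/2)], [−i·sin(θ/2), cos(θ/2)]]; θ = 11π/6, cos(θ/2) ≈ -0.965926, sin(θ/2) ≈ 0.258819.
With a = amp(|0⟩) = 1/2 and b = amp(|1⟩) = (0.2241 + 0.8365i):
new amp(|0⟩) = (-0.965926)·a + (-0.258819i)·b = (-0.2665 - 0.058i)
new amp(|1⟩) = (-0.258819i)·a + (-0.965926)·b = (-0.2165 - 0.9374i)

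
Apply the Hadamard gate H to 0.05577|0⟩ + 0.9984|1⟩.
0.7454|0⟩ - 0.6665|1⟩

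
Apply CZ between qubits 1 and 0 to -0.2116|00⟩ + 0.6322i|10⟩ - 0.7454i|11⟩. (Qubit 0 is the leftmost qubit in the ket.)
-0.2116|00⟩ + 0.6322i|10⟩ + 0.7454i|11⟩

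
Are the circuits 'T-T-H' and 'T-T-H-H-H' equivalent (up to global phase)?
Yes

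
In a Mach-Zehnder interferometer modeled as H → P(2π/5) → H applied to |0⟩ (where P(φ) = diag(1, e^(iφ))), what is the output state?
(0.6545 + 0.4755i)|0⟩ + (0.3455 - 0.4755i)|1⟩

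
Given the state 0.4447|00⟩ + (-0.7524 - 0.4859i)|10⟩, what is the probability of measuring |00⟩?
0.1978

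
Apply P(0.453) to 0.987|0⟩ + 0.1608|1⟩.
0.987|0⟩ + (0.1446 + 0.07038i)|1⟩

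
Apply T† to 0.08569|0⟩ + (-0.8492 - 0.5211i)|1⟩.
0.08569|0⟩ + (-0.9689 + 0.232i)|1⟩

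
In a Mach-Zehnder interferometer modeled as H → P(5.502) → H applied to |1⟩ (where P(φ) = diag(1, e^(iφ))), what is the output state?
(0.145 + 0.3521i)|0⟩ + (0.855 - 0.3521i)|1⟩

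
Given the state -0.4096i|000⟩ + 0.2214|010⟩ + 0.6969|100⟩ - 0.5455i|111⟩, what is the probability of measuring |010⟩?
0.04902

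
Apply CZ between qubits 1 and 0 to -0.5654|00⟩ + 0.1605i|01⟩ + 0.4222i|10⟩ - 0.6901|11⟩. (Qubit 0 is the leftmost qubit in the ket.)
-0.5654|00⟩ + 0.1605i|01⟩ + 0.4222i|10⟩ + 0.6901|11⟩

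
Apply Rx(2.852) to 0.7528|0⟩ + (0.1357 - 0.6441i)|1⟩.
(-0.5287 - 0.1343i)|0⟩ + (0.01958 - 0.8379i)|1⟩

Rx(2.852) = [[cos(θ/2), −i·sin(θ/2)], [−i·sin(θ/2), cos(θ/2)]]; θ = 2.852, cos(θ/2) ≈ 0.144291, sin(θ/2) ≈ 0.989535.
With a = amp(|0⟩) = 0.7528 and b = amp(|1⟩) = (0.1357 - 0.6441i):
new amp(|0⟩) = (0.144291)·a + (-0.989535i)·b = (-0.5287 - 0.1343i)
new amp(|1⟩) = (-0.989535i)·a + (0.144291)·b = (0.01958 - 0.8379i)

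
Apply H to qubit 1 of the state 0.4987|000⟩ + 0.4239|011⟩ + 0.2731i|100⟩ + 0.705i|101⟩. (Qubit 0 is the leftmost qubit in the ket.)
0.3526|000⟩ + 0.2997|001⟩ + 0.3526|010⟩ - 0.2997|011⟩ + 0.1931i|100⟩ + 0.4985i|101⟩ + 0.1931i|110⟩ + 0.4985i|111⟩

H on qubit 1 mixes each pair of kets that differ only in qubit 1: amplitudes (a, b) of (|…0…⟩, |…1…⟩) become ((a + b)/√2, (a − b)/√2). Kets absent from the input have amplitude 0.
(|000⟩, |010⟩): (a, b) = (0.4987, 0) → (0.3526, 0.3526)
(|001⟩, |011⟩): (a, b) = (0, 0.4239) → (0.2997, -0.2997)
(|100⟩, |110⟩): (a, b) = (0.2731i, 0) → (0.1931i, 0.1931i)
(|101⟩, |111⟩): (a, b) = (0.705i, 0) → (0.4985i, 0.4985i)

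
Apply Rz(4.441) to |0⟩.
(-0.605 - 0.7963i)|0⟩

Rz(4.441) = [[e^(−iθ/2), 0], [0, e^(iθ/2)]] with e^(±iθ/2) = cos(θ/2) ± i·sin(θ/2); θ = 4.441, cos(θ/2) ≈ -0.60495, sin(θ/2) ≈ 0.796263.
With a = amp(|0⟩) = 1 and b = amp(|1⟩) = 0:
new amp(|0⟩) = (-0.60495 - 0.796263i)·a = (-0.605 - 0.7963i)
new amp(|1⟩) = (-0.60495 + 0.796263i)·b = 0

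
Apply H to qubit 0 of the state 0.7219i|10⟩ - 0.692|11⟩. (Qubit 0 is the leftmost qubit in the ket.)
0.5105i|00⟩ - 0.4893|01⟩ - 0.5105i|10⟩ + 0.4893|11⟩

H on qubit 0 mixes each pair of kets that differ only in qubit 0: amplitudes (a, b) of (|…0…⟩, |…1…⟩) become ((a + b)/√2, (a − b)/√2). Kets absent from the input have amplitude 0.
(|00⟩, |10⟩): (a, b) = (0, 0.7219i) → (0.5105i, -0.5105i)
(|01⟩, |11⟩): (a, b) = (0, -0.692) → (-0.4893, 0.4893)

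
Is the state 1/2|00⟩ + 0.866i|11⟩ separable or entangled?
Entangled

Writing the state as a|00⟩ + b|01⟩ + c|10⟩ + d|11⟩, it is a product state iff ad − bc = 0.
Here (a, b, c, d) = (1/2, 0, 0, 0.866i): ad − bc = (1/2)(0.866i) − (0)(0) = 0.433i ≠ 0, so the state is entangled.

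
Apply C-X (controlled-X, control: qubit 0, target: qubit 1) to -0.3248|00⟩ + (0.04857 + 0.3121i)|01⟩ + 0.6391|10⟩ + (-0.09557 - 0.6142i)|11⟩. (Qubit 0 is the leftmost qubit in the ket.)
-0.3248|00⟩ + (0.04857 + 0.3121i)|01⟩ + (-0.09557 - 0.6142i)|10⟩ + 0.6391|11⟩

C-X leaves the control-|0⟩ kets |00⟩, |01⟩ unchanged and applies X to qubit 1 on the control-|1⟩ pair (|10⟩, |11⟩).
X = [[0, 1], [1, 0]].
With a = amp(|10⟩) = 0.6391 and b = amp(|11⟩) = (-0.09557 - 0.6142i):
new amp(|10⟩) = (1)·b = (-0.09557 - 0.6142i)
new amp(|11⟩) = (1)·a = 0.6391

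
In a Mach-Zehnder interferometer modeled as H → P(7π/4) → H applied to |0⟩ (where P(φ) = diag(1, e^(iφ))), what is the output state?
(0.8536 - (1/√8)i)|0⟩ + (0.1464 + (1/√8)i)|1⟩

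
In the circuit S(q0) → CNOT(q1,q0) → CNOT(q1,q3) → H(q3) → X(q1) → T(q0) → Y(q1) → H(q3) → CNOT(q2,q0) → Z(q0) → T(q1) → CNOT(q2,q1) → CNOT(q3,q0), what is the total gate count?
13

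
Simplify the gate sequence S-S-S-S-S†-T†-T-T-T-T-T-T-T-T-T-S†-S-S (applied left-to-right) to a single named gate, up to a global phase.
I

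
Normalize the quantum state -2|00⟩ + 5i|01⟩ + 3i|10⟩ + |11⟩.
-0.3203|00⟩ + 0.8006i|01⟩ + 0.4804i|10⟩ + 0.1601|11⟩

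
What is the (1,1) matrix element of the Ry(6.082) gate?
-0.9949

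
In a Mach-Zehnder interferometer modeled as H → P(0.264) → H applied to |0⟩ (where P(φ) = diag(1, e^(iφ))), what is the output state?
(0.9827 + 0.1305i)|0⟩ + (0.01732 - 0.1305i)|1⟩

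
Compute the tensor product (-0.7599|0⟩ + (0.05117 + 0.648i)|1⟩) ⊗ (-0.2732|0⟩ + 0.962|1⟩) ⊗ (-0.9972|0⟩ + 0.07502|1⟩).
-0.207|000⟩ + 0.01557|001⟩ + 0.729|010⟩ - 0.05484|011⟩ + (0.01394 + 0.1765i)|100⟩ + (-0.001049 - 0.01328i)|101⟩ + (-0.04909 - 0.6216i)|110⟩ + (0.003693 + 0.04677i)|111⟩

amp(|b₁b₂…⟩) = product of the factor amplitudes for bits b₁, b₂, …; only kets whose every factor amplitude is nonzero survive.
|000⟩: (-0.7599)(-0.2732)(-0.9972) = -0.207
|001⟩: (-0.7599)(-0.2732)(0.07502) = 0.01557
|010⟩: (-0.7599)(0.962)(-0.9972) = 0.729
|011⟩: (-0.7599)(0.962)(0.07502) = -0.05484
|100⟩: (0.05117 + 0.648i)(-0.2732)(-0.9972) = (0.01394 + 0.1765i)
|101⟩: (0.05117 + 0.648i)(-0.2732)(0.07502) = (-0.001049 - 0.01328i)
|110⟩: (0.05117 + 0.648i)(0.962)(-0.9972) = (-0.04909 - 0.6216i)
|111⟩: (0.05117 + 0.648i)(0.962)(0.07502) = (0.003693 + 0.04677i)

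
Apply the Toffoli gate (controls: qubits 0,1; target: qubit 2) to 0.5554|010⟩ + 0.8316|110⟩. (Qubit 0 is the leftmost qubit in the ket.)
0.5554|010⟩ + 0.8316|111⟩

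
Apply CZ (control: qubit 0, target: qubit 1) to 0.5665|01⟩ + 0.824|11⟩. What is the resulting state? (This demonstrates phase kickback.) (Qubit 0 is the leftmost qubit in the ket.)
0.5665|01⟩ - 0.824|11⟩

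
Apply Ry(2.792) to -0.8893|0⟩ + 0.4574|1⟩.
-0.6051|0⟩ - 0.7962|1⟩

Ry(2.792) = [[cos(θ/2), −sin(θ/2)], [sin(θ/2), cos(θ/2)]]; θ = 2.792, cos(θ/2) ≈ 0.173908, sin(θ/2) ≈ 0.984762.
With a = amp(|0⟩) = -0.8893 and b = amp(|1⟩) = 0.4574:
new amp(|0⟩) = (0.173908)·a + (-0.984762)·b = -0.6051
new amp(|1⟩) = (0.984762)·a + (0.173908)·b = -0.7962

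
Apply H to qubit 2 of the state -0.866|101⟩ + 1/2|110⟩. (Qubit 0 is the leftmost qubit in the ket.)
-0.6124|100⟩ + 0.6124|101⟩ + 1/√8|110⟩ + 1/√8|111⟩

H on qubit 2 mixes each pair of kets that differ only in qubit 2: amplitudes (a, b) of (|…0…⟩, |…1…⟩) become ((a + b)/√2, (a − b)/√2). Kets absent from the input have amplitude 0.
(|100⟩, |101⟩): (a, b) = (0, -0.866) → (-0.6124, 0.6124)
(|110⟩, |111⟩): (a, b) = (1/2, 0) → (1/√8, 1/√8)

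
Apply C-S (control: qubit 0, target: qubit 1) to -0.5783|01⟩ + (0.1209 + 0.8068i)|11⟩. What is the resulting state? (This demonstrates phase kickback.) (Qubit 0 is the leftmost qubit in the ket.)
-0.5783|01⟩ + (-0.8068 + 0.1209i)|11⟩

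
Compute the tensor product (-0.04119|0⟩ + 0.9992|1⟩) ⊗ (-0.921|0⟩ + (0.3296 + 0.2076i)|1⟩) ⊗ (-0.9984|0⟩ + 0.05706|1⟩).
-0.03788|000⟩ + 0.002165|001⟩ + (0.01355 + 0.008537i)|010⟩ + (-0.0007747 - 0.0004879i)|011⟩ + 0.9188|100⟩ - 0.05251|101⟩ + (-0.3288 - 0.2071i)|110⟩ + (0.01879 + 0.01184i)|111⟩

amp(|b₁b₂…⟩) = product of the factor amplitudes for bits b₁, b₂, …; only kets whose every factor amplitude is nonzero survive.
|000⟩: (-0.04119)(-0.921)(-0.9984) = -0.03788
|001⟩: (-0.04119)(-0.921)(0.05706) = 0.002165
|010⟩: (-0.04119)(0.3296 + 0.2076i)(-0.9984) = (0.01355 + 0.008537i)
|011⟩: (-0.04119)(0.3296 + 0.2076i)(0.05706) = (-0.0007747 - 0.0004879i)
|100⟩: (0.9992)(-0.921)(-0.9984) = 0.9188
|101⟩: (0.9992)(-0.921)(0.05706) = -0.05251
|110⟩: (0.9992)(0.3296 + 0.2076i)(-0.9984) = (-0.3288 - 0.2071i)
|111⟩: (0.9992)(0.3296 + 0.2076i)(0.05706) = (0.01879 + 0.01184i)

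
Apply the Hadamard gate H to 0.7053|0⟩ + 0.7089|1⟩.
|0⟩ - 0.002546|1⟩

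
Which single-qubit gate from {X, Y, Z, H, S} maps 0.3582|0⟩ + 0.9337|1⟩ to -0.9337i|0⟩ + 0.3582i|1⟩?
Y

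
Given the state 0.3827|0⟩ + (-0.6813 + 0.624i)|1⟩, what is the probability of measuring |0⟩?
0.1465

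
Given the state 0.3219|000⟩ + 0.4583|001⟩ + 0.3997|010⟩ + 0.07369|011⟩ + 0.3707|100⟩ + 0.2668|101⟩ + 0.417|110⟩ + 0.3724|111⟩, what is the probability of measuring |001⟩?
0.21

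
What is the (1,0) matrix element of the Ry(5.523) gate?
0.371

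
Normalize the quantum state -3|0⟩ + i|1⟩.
-0.9487|0⟩ + 0.3162i|1⟩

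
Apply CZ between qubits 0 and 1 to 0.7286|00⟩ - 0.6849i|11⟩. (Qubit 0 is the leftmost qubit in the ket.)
0.7286|00⟩ + 0.6849i|11⟩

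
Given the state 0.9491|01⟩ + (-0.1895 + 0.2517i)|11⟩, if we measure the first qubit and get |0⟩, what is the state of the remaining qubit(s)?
|1⟩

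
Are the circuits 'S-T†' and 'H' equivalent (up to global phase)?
No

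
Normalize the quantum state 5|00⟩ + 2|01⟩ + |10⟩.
0.9129|00⟩ + 0.3651|01⟩ + 0.1826|10⟩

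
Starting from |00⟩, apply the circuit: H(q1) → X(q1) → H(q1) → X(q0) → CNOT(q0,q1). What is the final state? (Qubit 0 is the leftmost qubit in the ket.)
|11⟩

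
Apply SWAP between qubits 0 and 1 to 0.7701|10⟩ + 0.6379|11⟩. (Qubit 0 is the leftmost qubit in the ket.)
0.7701|01⟩ + 0.6379|11⟩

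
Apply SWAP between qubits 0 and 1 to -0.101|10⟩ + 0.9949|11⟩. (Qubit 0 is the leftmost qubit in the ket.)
-0.101|01⟩ + 0.9949|11⟩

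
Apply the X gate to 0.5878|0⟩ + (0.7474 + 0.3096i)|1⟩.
(0.7474 + 0.3096i)|0⟩ + 0.5878|1⟩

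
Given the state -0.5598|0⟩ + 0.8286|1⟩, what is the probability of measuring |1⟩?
0.6866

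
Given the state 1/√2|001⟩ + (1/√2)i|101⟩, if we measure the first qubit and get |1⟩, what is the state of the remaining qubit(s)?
i|01⟩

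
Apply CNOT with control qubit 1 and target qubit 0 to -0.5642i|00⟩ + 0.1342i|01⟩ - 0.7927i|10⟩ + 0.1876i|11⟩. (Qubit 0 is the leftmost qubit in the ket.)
-0.5642i|00⟩ + 0.1876i|01⟩ - 0.7927i|10⟩ + 0.1342i|11⟩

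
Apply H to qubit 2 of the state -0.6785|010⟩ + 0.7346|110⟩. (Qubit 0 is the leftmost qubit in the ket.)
-0.4798|010⟩ - 0.4798|011⟩ + 0.5194|110⟩ + 0.5194|111⟩

H on qubit 2 mixes each pair of kets that differ only in qubit 2: amplitudes (a, b) of (|…0…⟩, |…1…⟩) become ((a + b)/√2, (a − b)/√2). Kets absent from the input have amplitude 0.
(|010⟩, |011⟩): (a, b) = (-0.6785, 0) → (-0.4798, -0.4798)
(|110⟩, |111⟩): (a, b) = (0.7346, 0) → (0.5194, 0.5194)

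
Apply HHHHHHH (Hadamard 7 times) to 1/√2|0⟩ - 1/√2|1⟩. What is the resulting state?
|1⟩

H² = I, so H^7 = H: a single Hadamard. With (a, b) = (1/√2, -1/√2), H gives ((a + b)/√2, (a − b)/√2) = (0, 1).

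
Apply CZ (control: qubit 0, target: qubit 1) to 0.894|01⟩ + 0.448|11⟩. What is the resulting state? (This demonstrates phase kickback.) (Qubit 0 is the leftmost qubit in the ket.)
0.894|01⟩ - 0.448|11⟩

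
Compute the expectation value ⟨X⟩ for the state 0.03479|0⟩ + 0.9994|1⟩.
0.06954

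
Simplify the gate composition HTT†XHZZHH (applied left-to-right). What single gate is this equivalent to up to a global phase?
Z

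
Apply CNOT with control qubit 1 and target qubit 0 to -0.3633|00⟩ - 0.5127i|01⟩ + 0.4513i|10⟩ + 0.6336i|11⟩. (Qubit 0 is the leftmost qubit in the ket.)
-0.3633|00⟩ + 0.6336i|01⟩ + 0.4513i|10⟩ - 0.5127i|11⟩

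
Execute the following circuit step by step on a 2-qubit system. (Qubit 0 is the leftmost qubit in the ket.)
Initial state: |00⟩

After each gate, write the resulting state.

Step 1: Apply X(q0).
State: |10⟩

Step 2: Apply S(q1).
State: |10⟩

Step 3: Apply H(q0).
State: 1/√2|00⟩ - 1/√2|10⟩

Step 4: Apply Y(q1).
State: (1/√2)i|01⟩ - (1/√2)i|11⟩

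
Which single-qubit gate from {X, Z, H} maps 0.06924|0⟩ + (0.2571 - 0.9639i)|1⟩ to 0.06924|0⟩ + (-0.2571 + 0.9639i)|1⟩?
Z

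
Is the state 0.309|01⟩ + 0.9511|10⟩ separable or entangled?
Entangled

Writing the state as a|00⟩ + b|01⟩ + c|10⟩ + d|11⟩, it is a product state iff ad − bc = 0.
Here (a, b, c, d) = (0, 0.309, 0.9511, 0): ad − bc = (0)(0) − (0.309)(0.9511) = -0.2939 ≠ 0, so the state is entangled.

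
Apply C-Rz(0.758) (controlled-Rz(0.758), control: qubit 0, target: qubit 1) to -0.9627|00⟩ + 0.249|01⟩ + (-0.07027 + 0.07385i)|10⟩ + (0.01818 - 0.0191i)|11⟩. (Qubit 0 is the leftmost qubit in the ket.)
-0.9627|00⟩ + 0.249|01⟩ + (-0.03796 + 0.09461i)|10⟩ + (0.02396 - 0.01102i)|11⟩

C-Rz(0.758) leaves the control-|0⟩ kets |00⟩, |01⟩ unchanged and applies Rz(0.758) to qubit 1 on the control-|1⟩ pair (|10⟩, |11⟩).
Rz(0.758) = [[e^(−iθ/2), 0], [0, e^(iθ/2)]] with e^(±iθ/2) = cos(θ/2) ± i·sin(θ/2); θ = 0.758, cos(θ/2) ≈ 0.929035, sin(θ/2) ≈ 0.369992.
With a = amp(|10⟩) = (-0.07027 + 0.07385i) and b = amp(|11⟩) = (0.01818 - 0.0191i):
new amp(|10⟩) = (0.929035 - 0.369992i)·a = (-0.03796 + 0.09461i)
new amp(|11⟩) = (0.929035 + 0.369992i)·b = (0.02396 - 0.01102i)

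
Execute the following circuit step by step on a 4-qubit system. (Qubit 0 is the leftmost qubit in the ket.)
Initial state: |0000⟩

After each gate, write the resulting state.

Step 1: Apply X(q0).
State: |1000⟩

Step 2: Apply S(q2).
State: |1000⟩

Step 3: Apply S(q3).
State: |1000⟩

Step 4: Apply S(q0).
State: i|1000⟩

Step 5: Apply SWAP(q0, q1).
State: i|0100⟩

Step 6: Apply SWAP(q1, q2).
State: i|0010⟩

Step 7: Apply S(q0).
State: i|0010⟩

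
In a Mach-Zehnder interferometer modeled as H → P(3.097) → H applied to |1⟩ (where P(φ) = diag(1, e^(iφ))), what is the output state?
(0.9995 - 0.02229i)|0⟩ + (0.000497 + 0.02229i)|1⟩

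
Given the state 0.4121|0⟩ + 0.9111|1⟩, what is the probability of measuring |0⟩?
0.1698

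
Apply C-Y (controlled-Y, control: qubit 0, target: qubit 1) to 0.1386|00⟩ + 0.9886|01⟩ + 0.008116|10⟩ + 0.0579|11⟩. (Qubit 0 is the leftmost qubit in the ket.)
0.1386|00⟩ + 0.9886|01⟩ - 0.0579i|10⟩ + 0.008116i|11⟩

C-Y leaves the control-|0⟩ kets |00⟩, |01⟩ unchanged and applies Y to qubit 1 on the control-|1⟩ pair (|10⟩, |11⟩).
Y = [[0, -i], [i, 0]].
With a = amp(|10⟩) = 0.008116 and b = amp(|11⟩) = 0.0579:
new amp(|10⟩) = (-i)·b = -0.0579i
new amp(|11⟩) = (i)·a = 0.008116i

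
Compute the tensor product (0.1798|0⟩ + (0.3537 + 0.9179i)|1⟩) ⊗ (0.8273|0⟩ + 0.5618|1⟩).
0.1487|00⟩ + 0.101|01⟩ + (0.2926 + 0.7594i)|10⟩ + (0.1987 + 0.5157i)|11⟩

amp(|b₁b₂…⟩) = product of the factor amplitudes for bits b₁, b₂, …; only kets whose every factor amplitude is nonzero survive.
|00⟩: (0.1798)(0.8273) = 0.1487
|01⟩: (0.1798)(0.5618) = 0.101
|10⟩: (0.3537 + 0.9179i)(0.8273) = (0.2926 + 0.7594i)
|11⟩: (0.3537 + 0.9179i)(0.5618) = (0.1987 + 0.5157i)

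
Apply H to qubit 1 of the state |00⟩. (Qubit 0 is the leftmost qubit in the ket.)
1/√2|00⟩ + 1/√2|01⟩

H on qubit 1 mixes each pair of kets that differ only in qubit 1: amplitudes (a, b) of (|…0…⟩, |…1…⟩) become ((a + b)/√2, (a − b)/√2). Kets absent from the input have amplitude 0.
(|00⟩, |01⟩): (a, b) = (1, 0) → (1/√2, 1/√2)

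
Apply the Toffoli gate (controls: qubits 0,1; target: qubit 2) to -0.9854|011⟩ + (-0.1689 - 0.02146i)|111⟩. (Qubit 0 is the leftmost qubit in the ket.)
-0.9854|011⟩ + (-0.1689 - 0.02146i)|110⟩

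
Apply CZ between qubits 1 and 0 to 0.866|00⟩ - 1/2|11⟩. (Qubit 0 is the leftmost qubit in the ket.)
0.866|00⟩ + 1/2|11⟩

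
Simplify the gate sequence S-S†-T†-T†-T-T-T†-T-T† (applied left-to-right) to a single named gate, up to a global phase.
T†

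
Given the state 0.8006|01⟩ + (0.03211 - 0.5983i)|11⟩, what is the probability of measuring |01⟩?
0.641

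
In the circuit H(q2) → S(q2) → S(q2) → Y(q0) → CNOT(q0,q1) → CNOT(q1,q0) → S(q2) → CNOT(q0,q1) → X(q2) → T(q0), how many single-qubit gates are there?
7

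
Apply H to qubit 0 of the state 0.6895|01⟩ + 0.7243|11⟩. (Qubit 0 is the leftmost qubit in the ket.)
0.9997|01⟩ - 0.02461|11⟩

H on qubit 0 mixes each pair of kets that differ only in qubit 0: amplitudes (a, b) of (|…0…⟩, |…1…⟩) become ((a + b)/√2, (a − b)/√2). Kets absent from the input have amplitude 0.
(|01⟩, |11⟩): (a, b) = (0.6895, 0.7243) → (0.9997, -0.02461)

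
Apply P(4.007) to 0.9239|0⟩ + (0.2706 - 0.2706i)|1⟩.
0.9239|0⟩ + (-0.3815 - 0.03059i)|1⟩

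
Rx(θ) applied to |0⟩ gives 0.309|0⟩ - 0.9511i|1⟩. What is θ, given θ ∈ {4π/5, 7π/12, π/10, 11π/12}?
4π/5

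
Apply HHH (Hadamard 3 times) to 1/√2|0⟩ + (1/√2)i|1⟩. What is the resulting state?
(1/2 + (1/2)i)|0⟩ + (1/2 - (1/2)i)|1⟩

H² = I, so H^3 = H: a single Hadamard. With (a, b) = (1/√2, (1/√2)i), H gives ((a + b)/√2, (a − b)/√2) = ((1/2 + (1/2)i), (1/2 - (1/2)i)).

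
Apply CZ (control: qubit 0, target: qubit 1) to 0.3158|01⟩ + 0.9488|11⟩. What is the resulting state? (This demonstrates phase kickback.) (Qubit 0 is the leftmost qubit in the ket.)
0.3158|01⟩ - 0.9488|11⟩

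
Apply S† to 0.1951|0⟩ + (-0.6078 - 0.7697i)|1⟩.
0.1951|0⟩ + (-0.7697 + 0.6078i)|1⟩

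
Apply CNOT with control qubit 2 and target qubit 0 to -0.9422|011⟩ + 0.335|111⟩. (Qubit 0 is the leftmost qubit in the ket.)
0.335|011⟩ - 0.9422|111⟩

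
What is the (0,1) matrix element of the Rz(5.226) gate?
0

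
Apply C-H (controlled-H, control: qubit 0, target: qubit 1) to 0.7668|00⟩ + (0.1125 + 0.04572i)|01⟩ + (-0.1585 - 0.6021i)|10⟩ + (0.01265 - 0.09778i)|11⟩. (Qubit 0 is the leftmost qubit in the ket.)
0.7668|00⟩ + (0.1125 + 0.04572i)|01⟩ + (-0.1031 - 0.4949i)|10⟩ + (-0.121 - 0.3566i)|11⟩

C-H leaves the control-|0⟩ kets |00⟩, |01⟩ unchanged and applies H to qubit 1 on the control-|1⟩ pair (|10⟩, |11⟩).
H = [[1/√2, 1/√2], [1/√2, -1/√2]].
With a = amp(|10⟩) = (-0.1585 - 0.6021i) and b = amp(|11⟩) = (0.01265 - 0.09778i):
new amp(|10⟩) = (1/√2)·a + (1/√2)·b = (-0.1031 - 0.4949i)
new amp(|11⟩) = (1/√2)·a + (-1/√2)·b = (-0.121 - 0.3566i)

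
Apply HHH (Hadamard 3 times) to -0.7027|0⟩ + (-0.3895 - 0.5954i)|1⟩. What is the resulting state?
(-0.7723 - 0.421i)|0⟩ + (-0.2215 + 0.421i)|1⟩

H² = I, so H^3 = H: a single Hadamard. With (a, b) = (-0.7027, (-0.3895 - 0.5954i)), H gives ((a + b)/√2, (a − b)/√2) = ((-0.7723 - 0.421i), (-0.2215 + 0.421i)).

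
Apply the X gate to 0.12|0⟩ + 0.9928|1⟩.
0.9928|0⟩ + 0.12|1⟩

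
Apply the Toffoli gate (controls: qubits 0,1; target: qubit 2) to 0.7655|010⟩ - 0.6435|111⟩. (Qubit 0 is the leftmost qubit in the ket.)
0.7655|010⟩ - 0.6435|110⟩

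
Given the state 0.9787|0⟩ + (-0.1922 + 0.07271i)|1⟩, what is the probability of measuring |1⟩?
0.04223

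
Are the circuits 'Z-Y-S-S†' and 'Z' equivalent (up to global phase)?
No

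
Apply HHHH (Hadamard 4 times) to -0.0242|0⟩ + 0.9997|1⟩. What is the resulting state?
-0.0242|0⟩ + 0.9997|1⟩

H² = I, so an even number of Hadamards cancels: H^4 = I and the state is unchanged.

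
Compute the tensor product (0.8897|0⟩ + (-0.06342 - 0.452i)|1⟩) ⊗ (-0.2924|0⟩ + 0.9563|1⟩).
-0.2601|00⟩ + 0.8508|01⟩ + (0.01854 + 0.1322i)|10⟩ + (-0.06065 - 0.4322i)|11⟩

amp(|b₁b₂…⟩) = product of the factor amplitudes for bits b₁, b₂, …; only kets whose every factor amplitude is nonzero survive.
|00⟩: (0.8897)(-0.2924) = -0.2601
|01⟩: (0.8897)(0.9563) = 0.8508
|10⟩: (-0.06342 - 0.452i)(-0.2924) = (0.01854 + 0.1322i)
|11⟩: (-0.06342 - 0.452i)(0.9563) = (-0.06065 - 0.4322i)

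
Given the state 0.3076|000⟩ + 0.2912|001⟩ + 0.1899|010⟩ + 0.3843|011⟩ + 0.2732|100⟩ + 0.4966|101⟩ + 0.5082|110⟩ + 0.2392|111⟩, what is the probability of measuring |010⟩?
0.03606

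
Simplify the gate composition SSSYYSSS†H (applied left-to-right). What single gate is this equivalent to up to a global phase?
H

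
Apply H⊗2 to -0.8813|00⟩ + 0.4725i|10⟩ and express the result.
(-0.4407 + 0.2363i)|00⟩ + (-0.4407 + 0.2363i)|01⟩ + (-0.4407 - 0.2363i)|10⟩ + (-0.4407 - 0.2363i)|11⟩

H⊗2 gives amp(|y⟩) = (1/2) Σ_x (−1)^(x·y) amp(|x⟩), where x·y is the number of positions in which both x and y have a 1.
|00⟩: (-0.8813 + 0.4725i)/2 = (-0.4407 + 0.2363i)
|01⟩: (-0.8813 + 0.4725i)/2 = (-0.4407 + 0.2363i)
|10⟩: (-0.8813 - 0.4725i)/2 = (-0.4407 - 0.2363i)
|11⟩: (-0.8813 - 0.4725i)/2 = (-0.4407 - 0.2363i)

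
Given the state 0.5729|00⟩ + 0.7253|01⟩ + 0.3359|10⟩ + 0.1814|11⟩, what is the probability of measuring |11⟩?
0.03291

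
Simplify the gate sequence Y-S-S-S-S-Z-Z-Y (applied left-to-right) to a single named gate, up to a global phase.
I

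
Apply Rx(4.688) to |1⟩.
-0.7157i|0⟩ - 0.6984|1⟩

Rx(4.688) = [[cos(θ/2), −i·sin(θ/2)], [−i·sin(θ/2), cos(θ/2)]]; θ = 4.688, cos(θ/2) ≈ -0.698432, sin(θ/2) ≈ 0.715677.
With a = amp(|0⟩) = 0 and b = amp(|1⟩) = 1:
new amp(|0⟩) = (-0.698432)·a + (-0.715677i)·b = -0.7157i
new amp(|1⟩) = (-0.715677i)·a + (-0.698432)·b = -0.6984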